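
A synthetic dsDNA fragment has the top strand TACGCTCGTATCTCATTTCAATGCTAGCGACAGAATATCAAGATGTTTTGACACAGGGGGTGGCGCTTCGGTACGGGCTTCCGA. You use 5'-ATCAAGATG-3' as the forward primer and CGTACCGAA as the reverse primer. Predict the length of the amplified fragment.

Forward primer ATCAAGATG is found on the top strand at positions 37–45.
Reverse complement of the reverse primer: TTCGGTACG. This occurs on the top strand at positions 67–75.
The product runs from position 37 to position 75, so its length is 75 − 37 + 1 = 39 bp.

39 bp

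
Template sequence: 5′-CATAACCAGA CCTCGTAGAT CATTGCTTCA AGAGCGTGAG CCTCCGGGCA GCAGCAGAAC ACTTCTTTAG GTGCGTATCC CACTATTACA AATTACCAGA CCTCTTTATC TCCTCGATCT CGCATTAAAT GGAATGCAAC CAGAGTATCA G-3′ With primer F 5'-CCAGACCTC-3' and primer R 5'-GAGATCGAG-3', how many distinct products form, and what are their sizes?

Two products: 116 bp, 26 bp

The forward primer CCAGACCTC matches the top strand at positions 6–14, 96–104.
The reverse primer's reverse complement is CTCGATCTC, matching at positions 113–121.
Each forward site pairs with the reverse site to give a product ending at position 121: sizes 116, 26 bp.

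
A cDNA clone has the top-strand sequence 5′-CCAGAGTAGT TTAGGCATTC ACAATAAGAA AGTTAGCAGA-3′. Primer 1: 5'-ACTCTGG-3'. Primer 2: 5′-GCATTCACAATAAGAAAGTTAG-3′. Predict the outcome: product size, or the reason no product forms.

No product — the primers' 3' ends point away from each other.

Primer 1 (ACTCTGG) has reverse complement CCAGAGT, which matches the top strand at positions 1–7; primer 1 anneals to the top strand there with its 3' end pointing upstream toward position 1.
Primer 2 (GCATTCACAATAAGAAAGTTAG) matches the top strand directly at positions 15–36; it anneals to the bottom strand with its 3' end pointing downstream toward position 36.
The 3' ends diverge (primer 1 extends toward position 1, primer 2 toward position 40), so the primers never converge on a shared product.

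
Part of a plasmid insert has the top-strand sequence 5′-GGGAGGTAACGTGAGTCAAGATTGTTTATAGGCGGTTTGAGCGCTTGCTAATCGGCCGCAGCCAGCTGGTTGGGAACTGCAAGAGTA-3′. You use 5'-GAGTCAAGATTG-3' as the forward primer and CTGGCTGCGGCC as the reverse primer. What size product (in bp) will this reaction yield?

Scanning the template, GAGTCAAGATTG occurs at positions 13–24; this primer anneals to the bottom strand there with its 3' end pointing downstream.
Reverse complement of the reverse primer: GGCCGCAGCCAG. This occurs on the top strand at positions 54–65.
Product length = (reverse-primer end) − (forward-primer start) + 1 = 65 − 13 + 1 = 53 bp.

53 bp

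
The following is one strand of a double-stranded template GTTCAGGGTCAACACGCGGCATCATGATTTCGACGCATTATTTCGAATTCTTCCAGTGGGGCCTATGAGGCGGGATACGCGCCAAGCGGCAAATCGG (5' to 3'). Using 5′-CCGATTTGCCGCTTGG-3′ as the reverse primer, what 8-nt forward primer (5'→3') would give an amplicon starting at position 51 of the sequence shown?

5'-TTCCAGTG-3'

The reverse primer's reverse complement CCAAGCGGCAAATCGG matches the template at positions 82–97; the product starts at position 51.
The forward primer is identical to the top strand over positions 51–58: TTCCAGTG.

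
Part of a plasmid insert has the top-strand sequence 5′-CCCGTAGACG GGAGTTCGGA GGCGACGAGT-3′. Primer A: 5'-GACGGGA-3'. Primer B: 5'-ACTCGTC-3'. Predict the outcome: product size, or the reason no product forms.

Primer A (GACGGGA) matches the top strand at positions 7–13; it acts as a forward primer.
Primer B's reverse complement is GACGAGT, matching the top strand at positions 24–30; it acts as a reverse primer.
The 3' ends face each other across positions 7–30, giving a 24 bp product.

Yes — a 24 bp product.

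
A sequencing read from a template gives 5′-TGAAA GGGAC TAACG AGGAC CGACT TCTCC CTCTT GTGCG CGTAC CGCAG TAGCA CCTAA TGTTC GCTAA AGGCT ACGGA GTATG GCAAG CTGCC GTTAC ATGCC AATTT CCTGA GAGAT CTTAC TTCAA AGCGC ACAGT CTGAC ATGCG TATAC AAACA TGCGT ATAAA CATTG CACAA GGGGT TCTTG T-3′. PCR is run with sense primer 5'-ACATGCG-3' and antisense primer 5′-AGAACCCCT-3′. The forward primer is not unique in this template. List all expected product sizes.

45 bp, 31 bp

The forward primer ACATGCG matches the top strand at positions 144–150, 158–164.
The reverse primer's reverse complement is AGGGGTTCT, matching at positions 180–188.
Each forward site pairs with the reverse site to give a product ending at position 188: sizes 45, 31 bp.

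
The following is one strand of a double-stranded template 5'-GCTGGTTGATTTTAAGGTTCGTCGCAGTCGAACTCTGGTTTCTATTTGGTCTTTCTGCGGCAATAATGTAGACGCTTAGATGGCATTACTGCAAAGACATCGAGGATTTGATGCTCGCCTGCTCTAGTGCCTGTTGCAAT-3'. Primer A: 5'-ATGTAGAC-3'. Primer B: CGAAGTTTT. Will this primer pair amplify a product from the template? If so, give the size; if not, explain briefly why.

Primer B (CGAAGTTTT) does not match the top strand, and its reverse complement AAAACTTCG does not match either.
With no annealing site for primer B, no amplification occurs.

No product — primer B has no binding site in the template.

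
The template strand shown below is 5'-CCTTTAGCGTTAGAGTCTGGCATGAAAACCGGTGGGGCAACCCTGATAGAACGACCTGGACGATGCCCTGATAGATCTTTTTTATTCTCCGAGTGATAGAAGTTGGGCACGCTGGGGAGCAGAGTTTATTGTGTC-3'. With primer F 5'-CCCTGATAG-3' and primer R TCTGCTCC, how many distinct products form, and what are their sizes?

The forward primer CCCTGATAG matches the top strand at positions 41–49, 66–74.
The reverse primer's reverse complement is GGAGCAGA, matching at positions 116–123.
Each forward site pairs with the reverse site to give a product ending at position 123: sizes 83, 58 bp.

Two products: 83 bp, 58 bp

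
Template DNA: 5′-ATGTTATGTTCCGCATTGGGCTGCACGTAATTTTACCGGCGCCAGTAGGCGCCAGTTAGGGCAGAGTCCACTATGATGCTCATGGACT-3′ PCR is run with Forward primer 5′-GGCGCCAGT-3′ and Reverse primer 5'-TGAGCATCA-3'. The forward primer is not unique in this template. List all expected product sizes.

The forward primer GGCGCCAGT matches the top strand at positions 38–46, 48–56.
The reverse primer's reverse complement is TGATGCTCA, matching at positions 74–82.
Each forward site pairs with the reverse site to give a product ending at position 82: sizes 45, 35 bp.

45 bp, 35 bp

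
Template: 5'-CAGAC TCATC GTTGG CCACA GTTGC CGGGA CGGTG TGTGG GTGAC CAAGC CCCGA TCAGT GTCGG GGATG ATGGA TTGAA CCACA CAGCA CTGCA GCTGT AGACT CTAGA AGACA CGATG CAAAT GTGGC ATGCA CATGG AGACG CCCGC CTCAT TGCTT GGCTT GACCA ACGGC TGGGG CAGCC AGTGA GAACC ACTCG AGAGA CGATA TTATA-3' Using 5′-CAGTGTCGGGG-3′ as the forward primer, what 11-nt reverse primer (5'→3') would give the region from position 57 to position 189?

The product's 3' end on the top strand is position 189.
The reverse primer anneals to the top strand over positions 179–189, i.e. to GGCAGCCAGTG.
Its sequence written 5'→3' is the reverse complement: CACTGGCTGCC.

5'-CACTGGCTGCC-3'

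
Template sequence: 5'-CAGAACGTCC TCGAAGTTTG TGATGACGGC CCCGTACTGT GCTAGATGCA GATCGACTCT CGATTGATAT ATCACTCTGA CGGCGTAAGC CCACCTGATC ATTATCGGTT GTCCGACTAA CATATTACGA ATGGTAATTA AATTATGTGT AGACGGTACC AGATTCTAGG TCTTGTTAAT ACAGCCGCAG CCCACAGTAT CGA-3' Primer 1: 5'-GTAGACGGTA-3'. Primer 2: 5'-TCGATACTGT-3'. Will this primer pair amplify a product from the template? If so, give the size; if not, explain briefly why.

Primer 1 (GTAGACGGTA) matches the top strand at positions 149–158; it acts as a forward primer.
Primer 2's reverse complement is ACAGTATCGA, matching the top strand at positions 194–203; it acts as a reverse primer.
The 3' ends face each other across positions 149–203, giving a 55 bp product.

Yes — a 55 bp product.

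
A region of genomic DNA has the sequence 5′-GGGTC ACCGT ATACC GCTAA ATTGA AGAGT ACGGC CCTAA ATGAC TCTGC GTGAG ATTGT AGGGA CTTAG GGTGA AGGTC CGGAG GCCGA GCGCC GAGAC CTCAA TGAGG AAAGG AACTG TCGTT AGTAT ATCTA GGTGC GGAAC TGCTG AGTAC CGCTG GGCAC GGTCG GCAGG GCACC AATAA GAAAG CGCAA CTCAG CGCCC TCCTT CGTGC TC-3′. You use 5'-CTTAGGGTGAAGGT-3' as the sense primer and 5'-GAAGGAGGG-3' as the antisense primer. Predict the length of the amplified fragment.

Scanning the template, CTTAGGGTGAAGGT occurs at positions 66–79; this primer anneals to the bottom strand there with its 3' end pointing downstream.
The reverse primer's reverse complement is CCCTCCTTC, which matches the template at positions 203–211.
Amplicon spans positions 66–211: 146 bp.

146 bp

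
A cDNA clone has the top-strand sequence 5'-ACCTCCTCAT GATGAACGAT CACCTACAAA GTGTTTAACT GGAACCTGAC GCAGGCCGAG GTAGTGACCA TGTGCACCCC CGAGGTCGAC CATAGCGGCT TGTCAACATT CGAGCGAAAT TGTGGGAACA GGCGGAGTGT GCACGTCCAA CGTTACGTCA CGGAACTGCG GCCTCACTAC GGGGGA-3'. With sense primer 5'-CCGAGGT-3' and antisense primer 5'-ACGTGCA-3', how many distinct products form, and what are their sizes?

Two products: 91 bp, 67 bp

The forward primer CCGAGGT matches the top strand at positions 56–62, 80–86.
The reverse primer's reverse complement is TGCACGT, matching at positions 140–146.
Each forward site pairs with the reverse site to give a product ending at position 146: sizes 91, 67 bp.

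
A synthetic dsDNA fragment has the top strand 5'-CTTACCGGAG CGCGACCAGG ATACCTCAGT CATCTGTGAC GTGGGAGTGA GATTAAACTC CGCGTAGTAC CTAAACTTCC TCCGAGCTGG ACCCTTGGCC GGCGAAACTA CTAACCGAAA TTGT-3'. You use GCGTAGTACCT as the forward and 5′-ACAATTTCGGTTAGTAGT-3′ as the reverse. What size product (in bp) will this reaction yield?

63 bp

Forward primer GCGTAGTACCT is found on the top strand at positions 62–72.
The reverse primer's reverse complement is ACTACTAACCGAAATTGT, which matches the template at positions 107–124.
Amplicon spans positions 62–124: 63 bp.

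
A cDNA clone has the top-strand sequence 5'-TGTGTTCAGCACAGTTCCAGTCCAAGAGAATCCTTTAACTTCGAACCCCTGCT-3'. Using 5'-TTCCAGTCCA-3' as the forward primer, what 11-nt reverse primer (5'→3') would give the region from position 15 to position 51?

5'-CAGGGGTTCGA-3'

The product's 3' end on the top strand is position 51.
The reverse primer anneals to the top strand over positions 41–51, i.e. to TCGAACCCCTG.
Its sequence written 5'→3' is the reverse complement: CAGGGGTTCGA.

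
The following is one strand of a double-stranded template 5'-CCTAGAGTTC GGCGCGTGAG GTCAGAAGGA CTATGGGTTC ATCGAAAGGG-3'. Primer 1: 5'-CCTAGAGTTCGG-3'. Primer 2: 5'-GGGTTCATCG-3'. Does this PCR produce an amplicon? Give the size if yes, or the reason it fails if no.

Primer 1 (CCTAGAGTTCGG) matches the top strand at positions 1–12 (3' end points downstream).
Primer 2 (GGGTTCATCG) also matches the top strand directly, at positions 35–44 — its reverse complement CGATGAACCC is not present.
Both primers anneal to the bottom strand with 3' ends pointing the same way, so neither can prime synthesis back toward the other.

No product — both primers anneal to the same strand and extend in the same direction.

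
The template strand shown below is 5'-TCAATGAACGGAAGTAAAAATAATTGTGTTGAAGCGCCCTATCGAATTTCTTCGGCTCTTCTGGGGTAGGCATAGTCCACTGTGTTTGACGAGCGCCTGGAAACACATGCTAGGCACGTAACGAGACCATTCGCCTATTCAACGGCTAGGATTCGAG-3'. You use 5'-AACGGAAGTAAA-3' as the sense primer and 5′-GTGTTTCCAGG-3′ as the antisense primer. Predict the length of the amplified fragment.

100 bp

The forward primer matches the template at positions 7–18.
Taking the reverse complement of GTGTTTCCAGG gives CCTGGAAACAC, found at positions 96–106 on the template; the primer anneals here to the top strand with its 3' end pointing upstream.
Amplicon spans positions 7–106: 100 bp.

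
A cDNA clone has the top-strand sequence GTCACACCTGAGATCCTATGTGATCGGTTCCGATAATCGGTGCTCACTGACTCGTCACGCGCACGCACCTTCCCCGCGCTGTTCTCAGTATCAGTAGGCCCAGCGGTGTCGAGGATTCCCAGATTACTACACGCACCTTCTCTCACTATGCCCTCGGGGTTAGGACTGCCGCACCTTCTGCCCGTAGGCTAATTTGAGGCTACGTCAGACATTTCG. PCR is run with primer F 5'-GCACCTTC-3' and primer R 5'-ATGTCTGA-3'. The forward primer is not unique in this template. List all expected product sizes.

The forward primer GCACCTTC matches the top strand at positions 65–72, 133–140, 171–178.
The reverse primer's reverse complement is TCAGACAT, matching at positions 205–212.
Each forward site pairs with the reverse site to give a product ending at position 212: sizes 148, 80, 42 bp.

148 bp, 80 bp, 42 bp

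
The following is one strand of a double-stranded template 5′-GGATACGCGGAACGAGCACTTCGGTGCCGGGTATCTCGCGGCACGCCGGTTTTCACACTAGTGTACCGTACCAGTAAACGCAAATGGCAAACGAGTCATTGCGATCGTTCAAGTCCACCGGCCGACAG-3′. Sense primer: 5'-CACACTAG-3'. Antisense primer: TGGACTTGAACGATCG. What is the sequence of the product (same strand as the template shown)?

5'-CACACTAGTGTACCGTACCAGTAAACGCAAATGGCAAACGAGTCATTGCGATCGTTCAAGTCCA-3'

Forward primer CACACTAG is found on the top strand at positions 54–61.
The reverse primer's reverse complement is CGATCGTTCAAGTCCA, which matches the template at positions 102–117.
The product is the template from position 54 through 117 (64 bp).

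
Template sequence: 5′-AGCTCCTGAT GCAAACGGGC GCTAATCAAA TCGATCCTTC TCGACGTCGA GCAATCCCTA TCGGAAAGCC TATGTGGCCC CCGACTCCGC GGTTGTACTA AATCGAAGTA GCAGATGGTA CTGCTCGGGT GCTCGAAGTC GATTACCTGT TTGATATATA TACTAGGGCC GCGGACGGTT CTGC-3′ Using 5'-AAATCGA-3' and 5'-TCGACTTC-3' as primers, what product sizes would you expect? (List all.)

115 bp, 43 bp

The forward primer AAATCGA matches the top strand at positions 28–34, 100–106.
The reverse primer's reverse complement is GAAGTCGA, matching at positions 135–142.
Each forward site pairs with the reverse site to give a product ending at position 142: sizes 115, 43 bp.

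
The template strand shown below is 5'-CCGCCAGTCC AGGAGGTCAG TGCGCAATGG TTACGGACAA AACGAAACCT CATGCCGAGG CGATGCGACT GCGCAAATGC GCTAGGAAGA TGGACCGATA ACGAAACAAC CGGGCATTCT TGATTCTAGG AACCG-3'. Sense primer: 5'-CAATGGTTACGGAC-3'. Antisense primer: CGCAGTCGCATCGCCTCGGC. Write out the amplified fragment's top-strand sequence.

5'-CAATGGTTACGGACAAAACGAAACCTCATGCCGAGGCGATGCGACTGCG-3'

The forward primer matches the template at positions 25–38.
The reverse primer's reverse complement is GCCGAGGCGATGCGACTGCG, which matches the template at positions 54–73.
The product is the template from position 25 through 73 (49 bp).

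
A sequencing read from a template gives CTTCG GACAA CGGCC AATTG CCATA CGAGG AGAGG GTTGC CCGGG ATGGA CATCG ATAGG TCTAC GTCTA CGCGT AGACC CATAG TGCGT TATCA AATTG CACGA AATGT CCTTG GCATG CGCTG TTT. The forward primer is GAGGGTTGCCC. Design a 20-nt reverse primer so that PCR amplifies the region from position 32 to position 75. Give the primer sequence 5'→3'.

5'-ACGCGTAGACGTAGACCTAT-3'

The product's 3' end on the top strand is position 75.
The reverse primer anneals to the top strand over positions 56–75, i.e. to ATAGGTCTACGTCTACGCGT.
Its sequence written 5'→3' is the reverse complement: ACGCGTAGACGTAGACCTAT.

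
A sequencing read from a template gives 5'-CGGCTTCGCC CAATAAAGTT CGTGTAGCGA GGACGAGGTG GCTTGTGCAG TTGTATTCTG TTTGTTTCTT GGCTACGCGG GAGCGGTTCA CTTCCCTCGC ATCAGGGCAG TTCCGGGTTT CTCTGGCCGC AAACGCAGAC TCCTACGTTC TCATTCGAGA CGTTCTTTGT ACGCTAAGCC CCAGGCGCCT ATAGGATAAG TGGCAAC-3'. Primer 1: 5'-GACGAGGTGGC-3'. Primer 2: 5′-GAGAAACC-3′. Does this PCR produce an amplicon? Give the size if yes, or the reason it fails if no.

Yes — a 92 bp product.

Primer 1 (GACGAGGTGGC) matches the top strand at positions 32–42; it acts as a forward primer.
Primer 2's reverse complement is GGTTTCTC, matching the top strand at positions 116–123; it acts as a reverse primer.
The 3' ends face each other across positions 32–123, giving a 92 bp product.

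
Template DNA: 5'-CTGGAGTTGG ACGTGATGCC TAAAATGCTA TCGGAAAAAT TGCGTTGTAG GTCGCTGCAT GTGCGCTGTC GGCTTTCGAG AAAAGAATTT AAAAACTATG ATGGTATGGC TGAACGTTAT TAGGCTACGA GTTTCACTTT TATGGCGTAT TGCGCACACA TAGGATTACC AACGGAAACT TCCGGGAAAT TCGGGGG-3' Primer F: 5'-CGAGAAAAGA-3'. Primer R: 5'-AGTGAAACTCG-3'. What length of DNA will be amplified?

62 bp

The forward primer matches the template at positions 77–86.
Taking the reverse complement of AGTGAAACTCG gives CGAGTTTCACT, found at positions 128–138 on the template; the primer anneals here to the top strand with its 3' end pointing upstream.
Amplicon spans positions 77–138: 62 bp.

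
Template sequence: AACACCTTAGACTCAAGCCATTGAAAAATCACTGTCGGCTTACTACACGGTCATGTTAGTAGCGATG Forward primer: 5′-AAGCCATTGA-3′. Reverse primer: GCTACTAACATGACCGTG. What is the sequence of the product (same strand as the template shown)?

Scanning the template, AAGCCATTGA occurs at positions 15–24; this primer anneals to the bottom strand there with its 3' end pointing downstream.
The reverse primer's reverse complement is CACGGTCATGTTAGTAGC, which matches the template at positions 46–63.
The product is the template from position 15 through 63 (49 bp).

5'-AAGCCATTGAAAAATCACTGTCGGCTTACTACACGGTCATGTTAGTAGC-3'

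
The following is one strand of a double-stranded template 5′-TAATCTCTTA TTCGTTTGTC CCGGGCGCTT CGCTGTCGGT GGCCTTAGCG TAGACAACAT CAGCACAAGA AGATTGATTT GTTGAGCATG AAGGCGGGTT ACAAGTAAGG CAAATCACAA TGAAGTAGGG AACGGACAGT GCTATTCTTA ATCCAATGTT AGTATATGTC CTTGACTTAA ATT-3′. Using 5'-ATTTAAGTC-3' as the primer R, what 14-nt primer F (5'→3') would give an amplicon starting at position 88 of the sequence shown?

5'-ATGAAGGCGGGTTA-3'

The reverse primer's reverse complement GACTTAAAT matches the template at positions 174–182; the product starts at position 88.
The forward primer is identical to the top strand over positions 88–101: ATGAAGGCGGGTTA.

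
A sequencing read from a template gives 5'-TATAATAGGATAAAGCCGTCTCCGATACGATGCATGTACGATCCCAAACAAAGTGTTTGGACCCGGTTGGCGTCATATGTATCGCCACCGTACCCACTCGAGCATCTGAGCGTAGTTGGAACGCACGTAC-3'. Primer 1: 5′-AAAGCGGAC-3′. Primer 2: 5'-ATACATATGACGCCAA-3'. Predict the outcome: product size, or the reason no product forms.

Primer 1 (AAAGCGGAC) does not match the top strand, and its reverse complement GTCCGCTTT does not match either.
With no annealing site for primer 1, no amplification occurs.

No product — primer 1 has no binding site in the template.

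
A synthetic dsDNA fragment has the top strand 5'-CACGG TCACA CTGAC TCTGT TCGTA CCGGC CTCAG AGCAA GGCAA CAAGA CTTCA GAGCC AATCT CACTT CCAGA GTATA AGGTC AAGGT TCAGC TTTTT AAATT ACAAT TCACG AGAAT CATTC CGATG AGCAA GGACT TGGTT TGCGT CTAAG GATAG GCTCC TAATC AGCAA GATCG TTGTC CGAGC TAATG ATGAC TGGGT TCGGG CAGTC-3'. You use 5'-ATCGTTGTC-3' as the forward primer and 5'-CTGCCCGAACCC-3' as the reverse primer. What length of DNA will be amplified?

37 bp

Scanning the template, ATCGTTGTC occurs at positions 177–185; this primer anneals to the bottom strand there with its 3' end pointing downstream.
Taking the reverse complement of CTGCCCGAACCC gives GGGTTCGGGCAG, found at positions 202–213 on the template; the primer anneals here to the top strand with its 3' end pointing upstream.
Amplicon spans positions 177–213: 37 bp.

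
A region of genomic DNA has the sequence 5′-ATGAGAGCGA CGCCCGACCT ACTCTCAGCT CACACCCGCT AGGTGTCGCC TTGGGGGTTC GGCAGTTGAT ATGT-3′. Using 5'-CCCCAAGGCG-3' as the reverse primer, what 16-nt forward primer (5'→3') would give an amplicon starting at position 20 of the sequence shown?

5'-TACTCTCAGCTCACAC-3'

The reverse primer's reverse complement CGCCTTGGGG matches the template at positions 47–56; the product starts at position 20.
The forward primer is identical to the top strand over positions 20–35: TACTCTCAGCTCACAC.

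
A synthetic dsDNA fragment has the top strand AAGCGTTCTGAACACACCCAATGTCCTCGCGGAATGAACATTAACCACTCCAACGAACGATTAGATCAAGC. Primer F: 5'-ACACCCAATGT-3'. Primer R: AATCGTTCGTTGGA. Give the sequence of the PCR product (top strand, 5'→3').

5'-ACACCCAATGTCCTCGCGGAATGAACATTAACCACTCCAACGAACGATT-3'

Scanning the template, ACACCCAATGT occurs at positions 14–24; this primer anneals to the bottom strand there with its 3' end pointing downstream.
Taking the reverse complement of AATCGTTCGTTGGA gives TCCAACGAACGATT, found at positions 49–62 on the template; the primer anneals here to the top strand with its 3' end pointing upstream.
The product is the template from position 14 through 62 (49 bp).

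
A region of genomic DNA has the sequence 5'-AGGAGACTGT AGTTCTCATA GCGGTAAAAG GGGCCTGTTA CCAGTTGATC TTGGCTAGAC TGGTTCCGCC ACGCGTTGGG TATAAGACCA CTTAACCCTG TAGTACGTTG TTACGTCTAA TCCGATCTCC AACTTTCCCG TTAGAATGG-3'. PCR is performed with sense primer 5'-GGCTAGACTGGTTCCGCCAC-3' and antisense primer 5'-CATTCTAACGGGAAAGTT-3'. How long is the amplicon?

Forward primer GGCTAGACTGGTTCCGCCAC is found on the top strand at positions 53–72.
Taking the reverse complement of CATTCTAACGGGAAAGTT gives AACTTTCCCGTTAGAATG, found at positions 131–148 on the template; the primer anneals here to the top strand with its 3' end pointing upstream.
Product length = (reverse-primer end) − (forward-primer start) + 1 = 148 − 53 + 1 = 96 bp.

96 bp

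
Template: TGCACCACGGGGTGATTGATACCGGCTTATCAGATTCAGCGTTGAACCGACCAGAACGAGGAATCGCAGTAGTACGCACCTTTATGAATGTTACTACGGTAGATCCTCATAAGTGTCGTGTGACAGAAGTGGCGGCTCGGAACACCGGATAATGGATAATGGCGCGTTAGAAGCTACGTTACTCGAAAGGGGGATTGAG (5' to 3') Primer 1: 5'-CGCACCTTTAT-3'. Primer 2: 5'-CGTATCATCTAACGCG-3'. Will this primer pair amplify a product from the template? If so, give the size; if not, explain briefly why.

Primer 2 (CGTATCATCTAACGCG) does not match the top strand, and its reverse complement CGCGTTAGATGATACG does not match either.
With no annealing site for primer 2, no amplification occurs.

No product — primer 2 has no binding site in the template.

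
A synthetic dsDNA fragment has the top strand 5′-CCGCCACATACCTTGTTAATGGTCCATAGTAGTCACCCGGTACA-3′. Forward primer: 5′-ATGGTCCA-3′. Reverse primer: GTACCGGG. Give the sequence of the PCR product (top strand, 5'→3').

5'-ATGGTCCATAGTAGTCACCCGGTAC-3'

Scanning the template, ATGGTCCA occurs at positions 19–26; this primer anneals to the bottom strand there with its 3' end pointing downstream.
Reverse complement of the reverse primer: CCCGGTAC. This occurs on the top strand at positions 36–43.
The product is the template from position 19 through 43 (25 bp).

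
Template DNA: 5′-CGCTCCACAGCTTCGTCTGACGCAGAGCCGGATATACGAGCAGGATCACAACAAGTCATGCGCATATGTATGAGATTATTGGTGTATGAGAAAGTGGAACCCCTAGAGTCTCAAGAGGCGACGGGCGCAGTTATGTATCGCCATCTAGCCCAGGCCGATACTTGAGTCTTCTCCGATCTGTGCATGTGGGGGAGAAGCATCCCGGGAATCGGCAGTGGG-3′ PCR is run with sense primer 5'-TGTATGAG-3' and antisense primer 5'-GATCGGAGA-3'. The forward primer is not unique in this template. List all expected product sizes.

The forward primer TGTATGAG matches the top strand at positions 67–74, 83–90.
The reverse primer's reverse complement is TCTCCGATC, matching at positions 170–178.
Each forward site pairs with the reverse site to give a product ending at position 178: sizes 112, 96 bp.

112 bp, 96 bp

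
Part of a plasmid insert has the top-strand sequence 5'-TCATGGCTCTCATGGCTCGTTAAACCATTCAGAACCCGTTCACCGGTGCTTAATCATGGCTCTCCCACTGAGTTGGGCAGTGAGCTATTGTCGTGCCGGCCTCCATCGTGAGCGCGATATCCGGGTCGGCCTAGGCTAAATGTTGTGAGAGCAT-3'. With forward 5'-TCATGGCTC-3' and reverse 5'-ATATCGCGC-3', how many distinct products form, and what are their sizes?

The forward primer TCATGGCTC matches the top strand at positions 1–9, 10–18, 54–62.
The reverse primer's reverse complement is GCGCGATAT, matching at positions 112–120.
Each forward site pairs with the reverse site to give a product ending at position 120: sizes 120, 111, 67 bp.

Three products: 120 bp, 111 bp, 67 bp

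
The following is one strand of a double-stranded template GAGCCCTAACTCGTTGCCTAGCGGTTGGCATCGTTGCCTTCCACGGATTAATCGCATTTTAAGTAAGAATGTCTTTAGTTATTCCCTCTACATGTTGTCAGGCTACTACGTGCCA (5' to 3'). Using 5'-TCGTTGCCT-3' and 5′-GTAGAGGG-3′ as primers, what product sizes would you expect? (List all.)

The forward primer TCGTTGCCT matches the top strand at positions 11–19, 31–39.
The reverse primer's reverse complement is CCCTCTAC, matching at positions 84–91.
Each forward site pairs with the reverse site to give a product ending at position 91: sizes 81, 61 bp.

81 bp, 61 bp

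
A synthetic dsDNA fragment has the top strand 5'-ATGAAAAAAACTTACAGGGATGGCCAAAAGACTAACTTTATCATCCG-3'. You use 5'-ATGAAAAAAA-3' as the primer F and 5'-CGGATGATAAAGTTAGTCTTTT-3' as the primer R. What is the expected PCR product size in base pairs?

Scanning the template, ATGAAAAAAA occurs at positions 1–10; this primer anneals to the bottom strand there with its 3' end pointing downstream.
Taking the reverse complement of CGGATGATAAAGTTAGTCTTTT gives AAAAGACTAACTTTATCATCCG, found at positions 26–47 on the template; the primer anneals here to the top strand with its 3' end pointing upstream.
Product length = (reverse-primer end) − (forward-primer start) + 1 = 47 − 1 + 1 = 47 bp.

47 bp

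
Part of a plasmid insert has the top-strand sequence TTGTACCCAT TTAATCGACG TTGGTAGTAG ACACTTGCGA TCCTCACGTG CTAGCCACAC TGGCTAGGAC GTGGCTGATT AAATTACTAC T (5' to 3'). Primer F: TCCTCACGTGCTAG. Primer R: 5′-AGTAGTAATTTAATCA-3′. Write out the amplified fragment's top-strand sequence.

Scanning the template, TCCTCACGTGCTAG occurs at positions 41–54; this primer anneals to the bottom strand there with its 3' end pointing downstream.
The reverse primer's reverse complement is TGATTAAATTACTACT, which matches the template at positions 76–91.
The product is the template from position 41 through 91 (51 bp).

5'-TCCTCACGTGCTAGCCACACTGGCTAGGACGTGGCTGATTAAATTACTACT-3'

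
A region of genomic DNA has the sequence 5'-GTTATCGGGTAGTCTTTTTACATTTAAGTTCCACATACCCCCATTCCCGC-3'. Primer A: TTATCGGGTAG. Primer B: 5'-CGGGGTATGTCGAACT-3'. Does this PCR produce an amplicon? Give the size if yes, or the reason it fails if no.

No product — primer B has no binding site in the template.

Primer B (CGGGGTATGTCGAACT) does not match the top strand, and its reverse complement AGTTCGACATACCCCG does not match either.
With no annealing site for primer B, no amplification occurs.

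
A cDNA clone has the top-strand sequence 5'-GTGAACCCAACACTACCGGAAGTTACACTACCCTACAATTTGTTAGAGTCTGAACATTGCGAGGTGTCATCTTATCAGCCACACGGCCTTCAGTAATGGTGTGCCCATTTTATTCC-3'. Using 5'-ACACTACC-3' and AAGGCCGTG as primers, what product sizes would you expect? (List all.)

The forward primer ACACTACC matches the top strand at positions 10–17, 25–32.
The reverse primer's reverse complement is CACGGCCTT, matching at positions 82–90.
Each forward site pairs with the reverse site to give a product ending at position 90: sizes 81, 66 bp.

81 bp, 66 bp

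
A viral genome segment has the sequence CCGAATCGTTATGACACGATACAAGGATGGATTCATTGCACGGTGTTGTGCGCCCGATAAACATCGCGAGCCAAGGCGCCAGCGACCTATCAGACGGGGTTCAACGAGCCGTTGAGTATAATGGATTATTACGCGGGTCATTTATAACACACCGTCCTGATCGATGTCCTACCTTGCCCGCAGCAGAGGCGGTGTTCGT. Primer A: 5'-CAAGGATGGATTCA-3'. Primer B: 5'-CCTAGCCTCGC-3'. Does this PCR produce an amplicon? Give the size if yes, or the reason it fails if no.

No product — primer B has no binding site in the template.

Primer B (CCTAGCCTCGC) does not match the top strand, and its reverse complement GCGAGGCTAGG does not match either.
With no annealing site for primer B, no amplification occurs.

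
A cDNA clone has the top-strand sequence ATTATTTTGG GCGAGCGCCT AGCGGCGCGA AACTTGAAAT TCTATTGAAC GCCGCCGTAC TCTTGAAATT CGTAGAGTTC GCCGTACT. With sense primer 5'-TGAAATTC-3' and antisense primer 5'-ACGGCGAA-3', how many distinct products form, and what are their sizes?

The forward primer TGAAATTC matches the top strand at positions 35–42, 64–71.
The reverse primer's reverse complement is TTCGCCGT, matching at positions 78–85.
Each forward site pairs with the reverse site to give a product ending at position 85: sizes 51, 22 bp.

Two products: 51 bp, 22 bp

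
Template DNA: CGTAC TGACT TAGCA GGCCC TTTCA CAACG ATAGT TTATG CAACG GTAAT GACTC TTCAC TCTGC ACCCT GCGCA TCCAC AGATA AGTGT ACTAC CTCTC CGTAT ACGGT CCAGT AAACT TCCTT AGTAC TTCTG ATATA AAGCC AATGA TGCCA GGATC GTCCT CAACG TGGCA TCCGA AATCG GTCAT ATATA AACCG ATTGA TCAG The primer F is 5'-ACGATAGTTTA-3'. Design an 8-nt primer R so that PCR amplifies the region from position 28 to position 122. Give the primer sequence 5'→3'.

5'-GAAGTTTA-3'

The product's 3' end on the top strand is position 122.
The reverse primer anneals to the top strand over positions 115–122, i.e. to TAAACTTC.
Its sequence written 5'→3' is the reverse complement: GAAGTTTA.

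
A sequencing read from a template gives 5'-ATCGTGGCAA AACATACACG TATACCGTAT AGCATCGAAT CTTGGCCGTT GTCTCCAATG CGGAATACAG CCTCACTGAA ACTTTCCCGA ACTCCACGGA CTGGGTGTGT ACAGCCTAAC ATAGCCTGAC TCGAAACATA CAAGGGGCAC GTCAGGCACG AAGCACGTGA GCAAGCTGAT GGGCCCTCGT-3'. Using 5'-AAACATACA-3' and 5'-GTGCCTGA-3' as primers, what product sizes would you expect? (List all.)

The forward primer AAACATACA matches the top strand at positions 10–18, 134–142.
The reverse primer's reverse complement is TCAGGCAC, matching at positions 152–159.
Each forward site pairs with the reverse site to give a product ending at position 159: sizes 150, 26 bp.

150 bp, 26 bp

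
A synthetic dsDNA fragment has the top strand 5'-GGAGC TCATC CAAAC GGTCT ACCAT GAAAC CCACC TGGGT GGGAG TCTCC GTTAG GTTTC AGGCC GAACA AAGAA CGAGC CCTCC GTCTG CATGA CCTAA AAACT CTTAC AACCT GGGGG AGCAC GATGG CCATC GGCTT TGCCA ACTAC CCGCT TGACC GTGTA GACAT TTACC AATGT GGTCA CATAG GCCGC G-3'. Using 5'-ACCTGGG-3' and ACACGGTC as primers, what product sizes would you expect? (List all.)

The forward primer ACCTGGG matches the top strand at positions 33–39, 112–118.
The reverse primer's reverse complement is GACCGTGT, matching at positions 157–164.
Each forward site pairs with the reverse site to give a product ending at position 164: sizes 132, 53 bp.

132 bp, 53 bp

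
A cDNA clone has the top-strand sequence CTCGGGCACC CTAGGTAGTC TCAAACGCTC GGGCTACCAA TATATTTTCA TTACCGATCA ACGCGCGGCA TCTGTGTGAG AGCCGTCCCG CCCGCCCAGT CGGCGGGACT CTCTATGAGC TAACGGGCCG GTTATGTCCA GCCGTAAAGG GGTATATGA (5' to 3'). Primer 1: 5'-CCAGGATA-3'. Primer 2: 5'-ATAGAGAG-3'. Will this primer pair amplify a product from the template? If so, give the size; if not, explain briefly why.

No product — primer 1 has no binding site in the template.

Primer 1 (CCAGGATA) does not match the top strand, and its reverse complement TATCCTGG does not match either.
With no annealing site for primer 1, no amplification occurs.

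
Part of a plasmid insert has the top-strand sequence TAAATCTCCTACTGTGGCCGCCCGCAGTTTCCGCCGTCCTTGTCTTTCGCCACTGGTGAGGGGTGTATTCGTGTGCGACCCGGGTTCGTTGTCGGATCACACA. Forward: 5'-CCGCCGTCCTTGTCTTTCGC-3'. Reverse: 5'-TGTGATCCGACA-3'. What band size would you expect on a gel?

The forward primer matches the template at positions 31–50.
Taking the reverse complement of TGTGATCCGACA gives TGTCGGATCACA, found at positions 90–101 on the template; the primer anneals here to the top strand with its 3' end pointing upstream.
Product length = (reverse-primer end) − (forward-primer start) + 1 = 101 − 31 + 1 = 71 bp.

71 bp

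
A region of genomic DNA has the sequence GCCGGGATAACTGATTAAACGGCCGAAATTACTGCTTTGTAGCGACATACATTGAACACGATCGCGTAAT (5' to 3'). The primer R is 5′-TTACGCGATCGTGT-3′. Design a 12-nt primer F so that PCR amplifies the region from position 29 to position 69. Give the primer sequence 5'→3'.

The reverse primer's reverse complement ACACGATCGCGTAA matches the template at positions 56–69; the product starts at position 29.
The forward primer is identical to the top strand over positions 29–40: TTACTGCTTTGT.

5'-TTACTGCTTTGT-3'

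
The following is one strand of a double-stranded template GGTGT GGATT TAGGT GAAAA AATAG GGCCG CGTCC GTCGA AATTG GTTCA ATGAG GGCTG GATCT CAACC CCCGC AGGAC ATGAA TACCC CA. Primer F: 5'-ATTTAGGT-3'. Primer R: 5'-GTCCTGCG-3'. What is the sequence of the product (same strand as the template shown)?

Forward primer ATTTAGGT is found on the top strand at positions 8–15.
Reverse complement of the reverse primer: CGCAGGAC. This occurs on the top strand at positions 73–80.
The product is the template from position 8 through 80 (73 bp).

5'-ATTTAGGTGAAAAAATAGGGCCGCGTCCGTCGAAATTGGTTCAATGAGGGCTGGATCTCAACCCCCGCAGGAC-3'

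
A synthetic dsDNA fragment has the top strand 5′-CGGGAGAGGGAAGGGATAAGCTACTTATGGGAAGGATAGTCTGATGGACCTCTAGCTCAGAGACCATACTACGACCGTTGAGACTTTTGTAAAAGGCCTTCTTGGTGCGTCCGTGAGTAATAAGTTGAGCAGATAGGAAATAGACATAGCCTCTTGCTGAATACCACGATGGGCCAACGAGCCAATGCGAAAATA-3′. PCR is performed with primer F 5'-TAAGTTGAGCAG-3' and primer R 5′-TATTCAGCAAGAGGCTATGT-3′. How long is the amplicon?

Forward primer TAAGTTGAGCAG is found on the top strand at positions 121–132.
Reverse complement of the reverse primer: ACATAGCCTCTTGCTGAATA. This occurs on the top strand at positions 144–163.
Product length = (reverse-primer end) − (forward-primer start) + 1 = 163 − 121 + 1 = 43 bp.

43 bp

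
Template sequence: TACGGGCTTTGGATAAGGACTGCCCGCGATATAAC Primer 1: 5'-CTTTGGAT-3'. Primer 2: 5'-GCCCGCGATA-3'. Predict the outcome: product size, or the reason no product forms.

Primer 1 (CTTTGGAT) matches the top strand at positions 7–14 (3' end points downstream).
Primer 2 (GCCCGCGATA) also matches the top strand directly, at positions 22–31 — its reverse complement TATCGCGGGC is not present.
Both primers anneal to the bottom strand with 3' ends pointing the same way, so neither can prime synthesis back toward the other.

No product — both primers anneal to the same strand and extend in the same direction.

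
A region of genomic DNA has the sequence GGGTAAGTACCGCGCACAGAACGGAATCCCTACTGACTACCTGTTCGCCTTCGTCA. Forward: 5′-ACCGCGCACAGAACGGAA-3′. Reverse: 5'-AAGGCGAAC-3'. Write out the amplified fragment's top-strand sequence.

5'-ACCGCGCACAGAACGGAATCCCTACTGACTACCTGTTCGCCTT-3'

Scanning the template, ACCGCGCACAGAACGGAA occurs at positions 9–26; this primer anneals to the bottom strand there with its 3' end pointing downstream.
Reverse complement of the reverse primer: GTTCGCCTT. This occurs on the top strand at positions 43–51.
The product is the template from position 9 through 51 (43 bp).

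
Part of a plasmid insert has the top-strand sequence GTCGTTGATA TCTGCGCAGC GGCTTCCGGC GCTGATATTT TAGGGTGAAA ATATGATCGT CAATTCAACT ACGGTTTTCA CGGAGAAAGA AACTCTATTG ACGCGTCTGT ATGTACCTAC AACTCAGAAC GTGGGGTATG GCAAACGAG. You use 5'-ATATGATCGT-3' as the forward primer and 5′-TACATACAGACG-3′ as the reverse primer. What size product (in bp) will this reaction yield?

65 bp

Scanning the template, ATATGATCGT occurs at positions 51–60; this primer anneals to the bottom strand there with its 3' end pointing downstream.
Reverse complement of the reverse primer: CGTCTGTATGTA. This occurs on the top strand at positions 104–115.
The product runs from position 51 to position 115, so its length is 115 − 51 + 1 = 65 bp.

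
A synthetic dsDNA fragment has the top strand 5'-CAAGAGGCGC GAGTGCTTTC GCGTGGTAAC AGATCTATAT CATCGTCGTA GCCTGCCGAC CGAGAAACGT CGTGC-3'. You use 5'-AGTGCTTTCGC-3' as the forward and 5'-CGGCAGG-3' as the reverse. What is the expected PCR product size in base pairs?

47 bp

The forward primer matches the template at positions 12–22.
The reverse primer's reverse complement is CCTGCCG, which matches the template at positions 52–58.
Product length = (reverse-primer end) − (forward-primer start) + 1 = 58 − 12 + 1 = 47 bp.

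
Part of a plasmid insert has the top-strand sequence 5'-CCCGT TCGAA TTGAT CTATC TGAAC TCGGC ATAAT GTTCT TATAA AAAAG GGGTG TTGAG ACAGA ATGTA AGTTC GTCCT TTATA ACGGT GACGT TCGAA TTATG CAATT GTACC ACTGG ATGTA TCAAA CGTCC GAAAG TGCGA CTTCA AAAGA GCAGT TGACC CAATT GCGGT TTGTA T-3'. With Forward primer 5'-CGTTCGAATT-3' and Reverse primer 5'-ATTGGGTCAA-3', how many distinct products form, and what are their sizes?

The forward primer CGTTCGAATT matches the top strand at positions 3–12, 93–102.
The reverse primer's reverse complement is TTGACCCAAT, matching at positions 160–169.
Each forward site pairs with the reverse site to give a product ending at position 169: sizes 167, 77 bp.

Two products: 167 bp, 77 bp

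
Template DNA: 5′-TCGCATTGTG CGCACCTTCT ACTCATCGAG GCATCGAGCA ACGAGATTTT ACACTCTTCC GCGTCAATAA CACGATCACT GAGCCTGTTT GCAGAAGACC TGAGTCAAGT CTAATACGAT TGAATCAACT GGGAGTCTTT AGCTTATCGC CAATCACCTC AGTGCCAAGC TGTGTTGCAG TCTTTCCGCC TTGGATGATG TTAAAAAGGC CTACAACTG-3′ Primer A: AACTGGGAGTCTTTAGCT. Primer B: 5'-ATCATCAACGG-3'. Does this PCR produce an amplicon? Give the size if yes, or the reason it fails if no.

Primer B (ATCATCAACGG) does not match the top strand, and its reverse complement CCGTTGATGAT does not match either.
With no annealing site for primer B, no amplification occurs.

No product — primer B has no binding site in the template.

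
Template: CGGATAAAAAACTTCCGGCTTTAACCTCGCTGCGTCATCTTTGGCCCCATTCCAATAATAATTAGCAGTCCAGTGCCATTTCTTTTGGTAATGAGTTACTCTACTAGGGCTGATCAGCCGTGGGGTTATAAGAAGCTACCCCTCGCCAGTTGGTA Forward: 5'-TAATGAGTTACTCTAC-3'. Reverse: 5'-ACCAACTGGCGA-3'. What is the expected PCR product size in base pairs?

Scanning the template, TAATGAGTTACTCTAC occurs at positions 89–104; this primer anneals to the bottom strand there with its 3' end pointing downstream.
Taking the reverse complement of ACCAACTGGCGA gives TCGCCAGTTGGT, found at positions 143–154 on the template; the primer anneals here to the top strand with its 3' end pointing upstream.
Amplicon spans positions 89–154: 66 bp.

66 bp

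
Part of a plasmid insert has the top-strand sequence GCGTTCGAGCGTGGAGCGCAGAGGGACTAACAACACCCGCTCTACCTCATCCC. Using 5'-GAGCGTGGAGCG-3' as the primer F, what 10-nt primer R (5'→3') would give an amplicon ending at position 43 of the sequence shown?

The forward primer binds at positions 7–18; the product's 3' end on the top strand is position 43.
The reverse primer anneals to the top strand over positions 34–43, i.e. to CACCCGCTCT.
Its sequence written 5'→3' is the reverse complement: AGAGCGGGTG.

5'-AGAGCGGGTG-3'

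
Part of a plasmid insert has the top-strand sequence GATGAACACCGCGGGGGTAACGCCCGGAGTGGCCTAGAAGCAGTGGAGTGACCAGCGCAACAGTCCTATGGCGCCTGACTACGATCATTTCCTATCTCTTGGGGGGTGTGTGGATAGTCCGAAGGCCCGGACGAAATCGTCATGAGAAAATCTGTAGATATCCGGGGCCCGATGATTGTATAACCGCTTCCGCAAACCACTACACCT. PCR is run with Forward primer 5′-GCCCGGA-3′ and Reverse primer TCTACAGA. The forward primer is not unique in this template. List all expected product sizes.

137 bp, 34 bp

The forward primer GCCCGGA matches the top strand at positions 22–28, 125–131.
The reverse primer's reverse complement is TCTGTAGA, matching at positions 151–158.
Each forward site pairs with the reverse site to give a product ending at position 158: sizes 137, 34 bp.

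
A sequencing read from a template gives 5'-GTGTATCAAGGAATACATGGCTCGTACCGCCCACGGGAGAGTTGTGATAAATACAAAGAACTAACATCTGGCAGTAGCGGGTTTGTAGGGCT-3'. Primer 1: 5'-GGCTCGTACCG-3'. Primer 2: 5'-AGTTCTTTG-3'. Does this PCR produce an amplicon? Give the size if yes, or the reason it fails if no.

Primer 1 (GGCTCGTACCG) matches the top strand at positions 19–29; it acts as a forward primer.
Primer 2's reverse complement is CAAAGAACT, matching the top strand at positions 54–62; it acts as a reverse primer.
The 3' ends face each other across positions 19–62, giving a 44 bp product.

Yes — a 44 bp product.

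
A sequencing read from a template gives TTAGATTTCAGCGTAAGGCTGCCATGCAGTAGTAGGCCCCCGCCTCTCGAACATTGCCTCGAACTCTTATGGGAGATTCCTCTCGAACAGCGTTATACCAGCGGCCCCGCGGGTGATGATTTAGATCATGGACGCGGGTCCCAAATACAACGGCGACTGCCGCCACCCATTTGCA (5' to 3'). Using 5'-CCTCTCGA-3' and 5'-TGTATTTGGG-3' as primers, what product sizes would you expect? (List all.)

107 bp, 71 bp

The forward primer CCTCTCGA matches the top strand at positions 43–50, 79–86.
The reverse primer's reverse complement is CCCAAATACA, matching at positions 140–149.
Each forward site pairs with the reverse site to give a product ending at position 149: sizes 107, 71 bp.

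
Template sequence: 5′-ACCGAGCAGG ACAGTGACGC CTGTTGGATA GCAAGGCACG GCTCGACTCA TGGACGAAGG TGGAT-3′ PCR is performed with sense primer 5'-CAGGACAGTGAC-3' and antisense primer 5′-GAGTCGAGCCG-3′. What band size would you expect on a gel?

Scanning the template, CAGGACAGTGAC occurs at positions 7–18; this primer anneals to the bottom strand there with its 3' end pointing downstream.
Reverse complement of the reverse primer: CGGCTCGACTC. This occurs on the top strand at positions 39–49.
The product runs from position 7 to position 49, so its length is 49 − 7 + 1 = 43 bp.

43 bp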